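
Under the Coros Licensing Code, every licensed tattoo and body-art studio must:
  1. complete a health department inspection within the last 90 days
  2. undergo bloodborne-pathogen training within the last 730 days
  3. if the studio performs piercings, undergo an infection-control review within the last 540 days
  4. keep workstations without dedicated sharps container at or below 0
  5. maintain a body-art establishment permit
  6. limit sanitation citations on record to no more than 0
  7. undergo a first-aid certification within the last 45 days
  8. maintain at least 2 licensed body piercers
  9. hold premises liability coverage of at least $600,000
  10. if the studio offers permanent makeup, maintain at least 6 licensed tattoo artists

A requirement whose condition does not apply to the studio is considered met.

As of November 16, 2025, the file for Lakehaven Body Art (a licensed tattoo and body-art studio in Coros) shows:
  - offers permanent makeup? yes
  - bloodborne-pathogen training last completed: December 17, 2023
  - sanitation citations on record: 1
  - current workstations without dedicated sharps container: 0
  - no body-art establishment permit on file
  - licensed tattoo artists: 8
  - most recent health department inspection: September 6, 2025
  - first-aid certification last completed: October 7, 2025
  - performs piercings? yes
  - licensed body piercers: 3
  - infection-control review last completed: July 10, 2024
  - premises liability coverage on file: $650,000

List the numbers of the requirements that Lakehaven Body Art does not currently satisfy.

5, 6

1. health department inspection 71 days ago vs limit 90 → met
2. bloodborne-pathogen training 700 days ago vs limit 730 → met
3. condition 'performs piercings' holds; infection-control review 494 days ago vs limit 540 → met
4. workstations without dedicated sharps container 0 ≤ 0 → met
5. body-art establishment permit absent → not met
6. sanitation citations on record 1 > 0 → not met
7. first-aid certification 40 days ago vs limit 45 → met
8. licensed body piercers 3 ≥ 2 → met
9. premises liability coverage $650,000 ≥ $600,000 → met
10. condition 'offers permanent makeup' holds; licensed tattoo artists 8 ≥ 6 → met
Not met: 5, 6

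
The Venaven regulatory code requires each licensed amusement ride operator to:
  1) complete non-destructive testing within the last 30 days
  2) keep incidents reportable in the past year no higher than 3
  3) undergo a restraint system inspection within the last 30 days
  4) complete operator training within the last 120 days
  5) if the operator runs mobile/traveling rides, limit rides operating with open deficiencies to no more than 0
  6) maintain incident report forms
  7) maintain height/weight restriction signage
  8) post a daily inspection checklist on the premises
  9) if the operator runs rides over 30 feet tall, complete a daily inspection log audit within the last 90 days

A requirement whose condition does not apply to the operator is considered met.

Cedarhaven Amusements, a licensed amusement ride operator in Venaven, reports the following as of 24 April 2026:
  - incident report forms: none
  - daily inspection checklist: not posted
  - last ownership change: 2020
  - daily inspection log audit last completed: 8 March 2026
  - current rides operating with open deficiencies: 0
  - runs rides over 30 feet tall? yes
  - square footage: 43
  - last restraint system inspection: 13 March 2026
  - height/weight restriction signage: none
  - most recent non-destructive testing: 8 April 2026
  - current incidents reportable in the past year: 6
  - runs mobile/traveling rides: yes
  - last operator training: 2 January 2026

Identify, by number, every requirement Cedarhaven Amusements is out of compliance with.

2, 3, 6, 7, 8

1. non-destructive testing 16 days ago vs limit 30 → met
2. incidents reportable in the past year 6 > 3 → not met
3. restraint system inspection 42 days ago vs limit 30 → not met
4. operator training 112 days ago vs limit 120 → met
5. condition 'runs mobile/traveling rides' holds; rides operating with open deficiencies 0 ≤ 0 → met
6. incident report forms absent → not met
7. height/weight restriction signage absent → not met
8. daily inspection checklist absent → not met
9. condition 'runs rides over 30 feet tall' holds; daily inspection log audit 47 days ago vs limit 90 → met
Not met: 2, 3, 6, 7, 8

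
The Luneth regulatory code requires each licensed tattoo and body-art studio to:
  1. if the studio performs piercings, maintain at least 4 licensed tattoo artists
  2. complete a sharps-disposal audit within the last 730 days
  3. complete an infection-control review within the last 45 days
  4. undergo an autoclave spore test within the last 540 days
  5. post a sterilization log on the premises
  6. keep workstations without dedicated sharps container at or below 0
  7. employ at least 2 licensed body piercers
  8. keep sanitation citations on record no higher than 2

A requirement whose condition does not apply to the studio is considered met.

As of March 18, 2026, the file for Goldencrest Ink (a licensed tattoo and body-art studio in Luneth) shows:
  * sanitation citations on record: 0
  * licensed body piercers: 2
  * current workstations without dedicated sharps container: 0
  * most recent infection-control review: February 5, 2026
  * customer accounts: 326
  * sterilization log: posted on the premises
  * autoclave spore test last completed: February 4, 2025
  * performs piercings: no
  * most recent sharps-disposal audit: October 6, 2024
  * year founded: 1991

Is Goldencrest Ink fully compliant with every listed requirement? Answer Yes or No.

Yes

1. condition 'performs piercings' does not hold → requirement n/a → met
2. sharps-disposal audit 528 days ago vs limit 730 → met
3. infection-control review 41 days ago vs limit 45 → met
4. autoclave spore test 407 days ago vs limit 540 → met
5. sterilization log present → met
6. workstations without dedicated sharps container 0 ≤ 0 → met
7. licensed body piercers 2 ≥ 2 → met
8. sanitation citations on record 0 ≤ 2 → met
All met.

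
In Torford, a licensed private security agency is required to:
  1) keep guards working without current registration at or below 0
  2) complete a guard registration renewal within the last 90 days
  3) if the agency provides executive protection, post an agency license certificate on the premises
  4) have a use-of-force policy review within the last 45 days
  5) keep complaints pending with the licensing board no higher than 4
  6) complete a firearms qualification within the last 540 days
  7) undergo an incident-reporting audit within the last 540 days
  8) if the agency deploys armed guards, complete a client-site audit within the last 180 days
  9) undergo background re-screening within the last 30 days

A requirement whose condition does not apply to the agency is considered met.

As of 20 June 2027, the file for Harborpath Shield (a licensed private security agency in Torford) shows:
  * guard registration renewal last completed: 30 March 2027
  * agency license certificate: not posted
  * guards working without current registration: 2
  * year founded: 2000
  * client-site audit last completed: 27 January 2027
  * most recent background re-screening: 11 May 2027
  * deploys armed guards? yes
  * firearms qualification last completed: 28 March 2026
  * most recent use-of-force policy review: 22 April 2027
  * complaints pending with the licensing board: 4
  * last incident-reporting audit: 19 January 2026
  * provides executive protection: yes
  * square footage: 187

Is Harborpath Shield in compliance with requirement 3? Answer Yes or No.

3. condition 'provides executive protection' holds; agency license certificate absent → not met

No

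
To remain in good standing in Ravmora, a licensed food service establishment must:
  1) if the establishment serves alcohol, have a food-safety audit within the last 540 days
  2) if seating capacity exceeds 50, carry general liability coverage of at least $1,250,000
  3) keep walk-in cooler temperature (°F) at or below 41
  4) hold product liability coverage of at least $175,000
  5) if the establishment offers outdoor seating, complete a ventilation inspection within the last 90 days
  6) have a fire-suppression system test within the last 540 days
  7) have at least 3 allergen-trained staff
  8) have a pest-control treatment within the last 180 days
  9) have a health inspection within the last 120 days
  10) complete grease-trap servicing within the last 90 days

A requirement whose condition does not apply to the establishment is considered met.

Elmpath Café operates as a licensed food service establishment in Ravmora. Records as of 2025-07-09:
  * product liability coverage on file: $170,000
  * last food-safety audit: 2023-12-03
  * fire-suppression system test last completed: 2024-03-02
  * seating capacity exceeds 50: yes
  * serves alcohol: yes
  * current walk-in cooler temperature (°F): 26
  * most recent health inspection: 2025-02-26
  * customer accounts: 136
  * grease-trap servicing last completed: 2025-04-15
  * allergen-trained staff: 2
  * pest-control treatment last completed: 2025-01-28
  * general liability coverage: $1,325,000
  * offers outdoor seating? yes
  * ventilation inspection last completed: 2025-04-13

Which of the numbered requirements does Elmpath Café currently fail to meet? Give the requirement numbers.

1. condition 'serves alcohol' holds; food-safety audit 584 days ago vs limit 540 → not met
2. condition 'seating capacity exceeds 50' holds; general liability coverage $1,325,000 ≥ $1,250,000 → met
3. walk-in cooler temperature (°F) 26 ≤ 41 → met
4. product liability coverage $170,000 < $175,000 → not met
5. condition 'offers outdoor seating' holds; ventilation inspection 87 days ago vs limit 90 → met
6. fire-suppression system test 494 days ago vs limit 540 → met
7. allergen-trained staff 2 < 3 → not met
8. pest-control treatment 162 days ago vs limit 180 → met
9. health inspection 133 days ago vs limit 120 → not met
10. grease-trap servicing 85 days ago vs limit 90 → met
Not met: 1, 4, 7, 9

1, 4, 7, 9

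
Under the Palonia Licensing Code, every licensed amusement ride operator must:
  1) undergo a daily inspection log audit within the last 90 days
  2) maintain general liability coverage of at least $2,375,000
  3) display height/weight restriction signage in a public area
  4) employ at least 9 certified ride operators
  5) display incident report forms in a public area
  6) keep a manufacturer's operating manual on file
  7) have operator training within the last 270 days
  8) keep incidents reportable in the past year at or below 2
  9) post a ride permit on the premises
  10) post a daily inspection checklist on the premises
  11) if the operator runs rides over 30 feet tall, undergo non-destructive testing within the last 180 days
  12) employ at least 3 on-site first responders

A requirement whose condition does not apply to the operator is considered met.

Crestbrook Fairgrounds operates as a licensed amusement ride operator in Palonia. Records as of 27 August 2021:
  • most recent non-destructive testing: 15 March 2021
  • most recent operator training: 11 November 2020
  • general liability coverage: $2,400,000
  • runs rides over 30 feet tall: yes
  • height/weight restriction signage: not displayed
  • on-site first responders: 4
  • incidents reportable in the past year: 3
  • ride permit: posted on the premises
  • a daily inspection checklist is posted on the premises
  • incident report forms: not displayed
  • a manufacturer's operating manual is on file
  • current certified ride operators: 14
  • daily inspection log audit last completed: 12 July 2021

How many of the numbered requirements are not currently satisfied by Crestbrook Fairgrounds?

1. daily inspection log audit 46 days ago vs limit 90 → met
2. general liability coverage $2,400,000 ≥ $2,375,000 → met
3. height/weight restriction signage absent → not met
4. certified ride operators 14 ≥ 9 → met
5. incident report forms absent → not met
6. manufacturer's operating manual present → met
7. operator training 289 days ago vs limit 270 → not met
8. incidents reportable in the past year 3 > 2 → not met
9. ride permit present → met
10. daily inspection checklist present → met
11. condition 'runs rides over 30 feet tall' holds; non-destructive testing 165 days ago vs limit 180 → met
12. on-site first responders 4 ≥ 3 → met
Not met: 4 of 12

4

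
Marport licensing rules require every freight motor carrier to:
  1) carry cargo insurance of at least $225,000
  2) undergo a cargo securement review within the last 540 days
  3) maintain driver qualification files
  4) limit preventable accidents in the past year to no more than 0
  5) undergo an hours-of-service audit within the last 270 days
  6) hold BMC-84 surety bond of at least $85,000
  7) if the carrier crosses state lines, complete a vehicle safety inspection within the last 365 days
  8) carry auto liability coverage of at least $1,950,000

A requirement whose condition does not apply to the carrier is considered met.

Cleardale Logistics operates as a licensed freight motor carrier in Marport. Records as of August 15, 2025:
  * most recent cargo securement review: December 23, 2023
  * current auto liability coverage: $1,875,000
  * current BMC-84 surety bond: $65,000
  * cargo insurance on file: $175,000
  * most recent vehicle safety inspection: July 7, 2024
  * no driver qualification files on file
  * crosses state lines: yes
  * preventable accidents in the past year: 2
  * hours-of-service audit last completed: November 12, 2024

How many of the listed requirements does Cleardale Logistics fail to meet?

1. cargo insurance $175,000 < $225,000 → not met
2. cargo securement review 601 days ago vs limit 540 → not met
3. driver qualification files absent → not met
4. preventable accidents in the past year 2 > 0 → not met
5. hours-of-service audit 276 days ago vs limit 270 → not met
6. BMC-84 surety bond $65,000 < $85,000 → not met
7. condition 'crosses state lines' holds; vehicle safety inspection 404 days ago vs limit 365 → not met
8. auto liability coverage $1,875,000 < $1,950,000 → not met
Not met: 8 of 8

8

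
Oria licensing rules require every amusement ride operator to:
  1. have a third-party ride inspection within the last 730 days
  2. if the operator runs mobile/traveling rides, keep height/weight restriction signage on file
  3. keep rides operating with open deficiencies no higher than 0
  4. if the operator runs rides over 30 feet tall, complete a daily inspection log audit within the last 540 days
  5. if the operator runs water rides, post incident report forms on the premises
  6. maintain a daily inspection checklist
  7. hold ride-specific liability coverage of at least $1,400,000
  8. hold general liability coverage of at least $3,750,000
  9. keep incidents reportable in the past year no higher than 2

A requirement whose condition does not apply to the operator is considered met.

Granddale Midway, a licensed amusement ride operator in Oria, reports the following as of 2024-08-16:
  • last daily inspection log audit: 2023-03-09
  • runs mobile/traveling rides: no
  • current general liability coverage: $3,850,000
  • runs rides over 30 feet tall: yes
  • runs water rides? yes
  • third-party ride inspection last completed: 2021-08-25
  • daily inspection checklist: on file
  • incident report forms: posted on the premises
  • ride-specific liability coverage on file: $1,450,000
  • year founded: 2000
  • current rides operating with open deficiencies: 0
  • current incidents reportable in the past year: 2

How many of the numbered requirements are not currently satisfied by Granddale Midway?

1

1. third-party ride inspection 1087 days ago vs limit 730 → not met
2. condition 'runs mobile/traveling rides' does not hold → requirement n/a → met
3. rides operating with open deficiencies 0 ≤ 0 → met
4. condition 'runs rides over 30 feet tall' holds; daily inspection log audit 526 days ago vs limit 540 → met
5. condition 'runs water rides' holds; incident report forms present → met
6. daily inspection checklist present → met
7. ride-specific liability coverage $1,450,000 ≥ $1,400,000 → met
8. general liability coverage $3,850,000 ≥ $3,750,000 → met
9. incidents reportable in the past year 2 ≤ 2 → met
Not met: 1 of 9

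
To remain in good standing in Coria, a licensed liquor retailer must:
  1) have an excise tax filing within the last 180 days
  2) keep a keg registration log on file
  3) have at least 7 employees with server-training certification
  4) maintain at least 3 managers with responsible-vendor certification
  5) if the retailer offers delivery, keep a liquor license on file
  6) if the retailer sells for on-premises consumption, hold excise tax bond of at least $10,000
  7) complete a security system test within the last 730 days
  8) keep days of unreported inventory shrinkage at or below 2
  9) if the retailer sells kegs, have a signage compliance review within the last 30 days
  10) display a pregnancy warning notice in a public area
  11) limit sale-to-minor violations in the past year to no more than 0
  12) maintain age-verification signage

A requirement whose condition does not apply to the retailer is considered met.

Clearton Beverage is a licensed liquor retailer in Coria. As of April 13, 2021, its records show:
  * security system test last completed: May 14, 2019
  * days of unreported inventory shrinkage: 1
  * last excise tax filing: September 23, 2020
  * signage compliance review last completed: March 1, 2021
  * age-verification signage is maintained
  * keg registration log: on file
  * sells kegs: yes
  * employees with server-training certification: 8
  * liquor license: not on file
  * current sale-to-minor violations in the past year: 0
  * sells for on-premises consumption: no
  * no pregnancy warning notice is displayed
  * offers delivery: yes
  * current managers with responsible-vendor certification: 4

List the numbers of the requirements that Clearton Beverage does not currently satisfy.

1, 5, 9, 10

1. excise tax filing 202 days ago vs limit 180 → not met
2. keg registration log present → met
3. employees with server-training certification 8 ≥ 7 → met
4. managers with responsible-vendor certification 4 ≥ 3 → met
5. condition 'offers delivery' holds; liquor license absent → not met
6. condition 'sells for on-premises consumption' does not hold → requirement n/a → met
7. security system test 700 days ago vs limit 730 → met
8. days of unreported inventory shrinkage 1 ≤ 2 → met
9. condition 'sells kegs' holds; signage compliance review 43 days ago vs limit 30 → not met
10. pregnancy warning notice absent → not met
11. sale-to-minor violations in the past year 0 ≤ 0 → met
12. age-verification signage present → met
Not met: 1, 5, 9, 10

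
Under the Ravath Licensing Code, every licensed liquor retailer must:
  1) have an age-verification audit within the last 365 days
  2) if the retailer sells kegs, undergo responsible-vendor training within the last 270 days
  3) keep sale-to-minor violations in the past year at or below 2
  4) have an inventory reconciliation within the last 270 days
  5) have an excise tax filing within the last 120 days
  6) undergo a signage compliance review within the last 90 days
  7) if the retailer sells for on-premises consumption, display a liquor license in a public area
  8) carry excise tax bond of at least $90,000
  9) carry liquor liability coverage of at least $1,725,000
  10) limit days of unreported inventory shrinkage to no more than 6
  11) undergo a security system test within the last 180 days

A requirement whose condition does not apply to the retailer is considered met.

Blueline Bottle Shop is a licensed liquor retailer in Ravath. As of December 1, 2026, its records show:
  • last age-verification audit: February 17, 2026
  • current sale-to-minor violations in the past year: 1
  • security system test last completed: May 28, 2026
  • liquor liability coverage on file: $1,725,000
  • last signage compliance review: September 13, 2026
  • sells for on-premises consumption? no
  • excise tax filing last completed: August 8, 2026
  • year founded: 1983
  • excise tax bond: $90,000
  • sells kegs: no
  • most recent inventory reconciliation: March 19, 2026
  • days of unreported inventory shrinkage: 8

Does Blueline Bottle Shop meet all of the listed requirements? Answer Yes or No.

1. age-verification audit 287 days ago vs limit 365 → met
2. condition 'sells kegs' does not hold → requirement n/a → met
3. sale-to-minor violations in the past year 1 ≤ 2 → met
4. inventory reconciliation 257 days ago vs limit 270 → met
5. excise tax filing 115 days ago vs limit 120 → met
6. signage compliance review 79 days ago vs limit 90 → met
7. condition 'sells for on-premises consumption' does not hold → requirement n/a → met
8. excise tax bond $90,000 ≥ $90,000 → met
9. liquor liability coverage $1,725,000 ≥ $1,725,000 → met
10. days of unreported inventory shrinkage 8 > 6 → not met
11. security system test 187 days ago vs limit 180 → not met
Not met: 10, 11

No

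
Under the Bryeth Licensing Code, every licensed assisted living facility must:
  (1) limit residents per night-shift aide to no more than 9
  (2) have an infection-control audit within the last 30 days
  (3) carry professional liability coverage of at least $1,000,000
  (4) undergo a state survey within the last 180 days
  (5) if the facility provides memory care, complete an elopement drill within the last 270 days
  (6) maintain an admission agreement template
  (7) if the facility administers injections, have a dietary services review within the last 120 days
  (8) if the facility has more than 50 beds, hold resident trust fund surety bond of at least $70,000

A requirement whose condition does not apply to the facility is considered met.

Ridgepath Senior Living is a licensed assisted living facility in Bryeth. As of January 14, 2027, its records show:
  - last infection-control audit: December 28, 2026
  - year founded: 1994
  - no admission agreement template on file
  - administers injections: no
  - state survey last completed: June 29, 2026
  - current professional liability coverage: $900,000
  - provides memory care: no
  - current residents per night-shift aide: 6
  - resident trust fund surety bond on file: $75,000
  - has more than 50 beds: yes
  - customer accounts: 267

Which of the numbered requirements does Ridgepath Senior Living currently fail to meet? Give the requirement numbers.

3, 4, 6

1. residents per night-shift aide 6 ≤ 9 → met
2. infection-control audit 17 days ago vs limit 30 → met
3. professional liability coverage $900,000 < $1,000,000 → not met
4. state survey 199 days ago vs limit 180 → not met
5. condition 'provides memory care' does not hold → requirement n/a → met
6. admission agreement template absent → not met
7. condition 'administers injections' does not hold → requirement n/a → met
8. condition 'has more than 50 beds' holds; resident trust fund surety bond $75,000 ≥ $70,000 → met
Not met: 3, 4, 6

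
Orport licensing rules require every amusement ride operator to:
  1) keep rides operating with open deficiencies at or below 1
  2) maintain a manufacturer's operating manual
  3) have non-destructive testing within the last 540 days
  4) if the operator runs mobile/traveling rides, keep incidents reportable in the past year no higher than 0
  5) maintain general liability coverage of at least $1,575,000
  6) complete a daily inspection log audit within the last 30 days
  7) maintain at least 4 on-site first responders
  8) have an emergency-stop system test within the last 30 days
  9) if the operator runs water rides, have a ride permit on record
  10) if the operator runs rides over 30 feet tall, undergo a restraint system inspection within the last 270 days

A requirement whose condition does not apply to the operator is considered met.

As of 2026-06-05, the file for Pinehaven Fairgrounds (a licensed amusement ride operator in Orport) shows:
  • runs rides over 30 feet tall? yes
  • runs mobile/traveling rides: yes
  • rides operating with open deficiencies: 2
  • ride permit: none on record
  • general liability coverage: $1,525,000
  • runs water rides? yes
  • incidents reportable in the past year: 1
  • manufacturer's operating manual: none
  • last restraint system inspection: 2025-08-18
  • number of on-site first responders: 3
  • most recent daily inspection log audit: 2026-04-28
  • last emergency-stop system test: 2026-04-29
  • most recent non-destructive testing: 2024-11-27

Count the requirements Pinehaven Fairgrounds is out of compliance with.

1. rides operating with open deficiencies 2 > 1 → not met
2. manufacturer's operating manual absent → not met
3. non-destructive testing 555 days ago vs limit 540 → not met
4. condition 'runs mobile/traveling rides' holds; incidents reportable in the past year 1 > 0 → not met
5. general liability coverage $1,525,000 < $1,575,000 → not met
6. daily inspection log audit 38 days ago vs limit 30 → not met
7. on-site first responders 3 < 4 → not met
8. emergency-stop system test 37 days ago vs limit 30 → not met
9. condition 'runs water rides' holds; ride permit absent → not met
10. condition 'runs rides over 30 feet tall' holds; restraint system inspection 291 days ago vs limit 270 → not met
Not met: 10 of 10

10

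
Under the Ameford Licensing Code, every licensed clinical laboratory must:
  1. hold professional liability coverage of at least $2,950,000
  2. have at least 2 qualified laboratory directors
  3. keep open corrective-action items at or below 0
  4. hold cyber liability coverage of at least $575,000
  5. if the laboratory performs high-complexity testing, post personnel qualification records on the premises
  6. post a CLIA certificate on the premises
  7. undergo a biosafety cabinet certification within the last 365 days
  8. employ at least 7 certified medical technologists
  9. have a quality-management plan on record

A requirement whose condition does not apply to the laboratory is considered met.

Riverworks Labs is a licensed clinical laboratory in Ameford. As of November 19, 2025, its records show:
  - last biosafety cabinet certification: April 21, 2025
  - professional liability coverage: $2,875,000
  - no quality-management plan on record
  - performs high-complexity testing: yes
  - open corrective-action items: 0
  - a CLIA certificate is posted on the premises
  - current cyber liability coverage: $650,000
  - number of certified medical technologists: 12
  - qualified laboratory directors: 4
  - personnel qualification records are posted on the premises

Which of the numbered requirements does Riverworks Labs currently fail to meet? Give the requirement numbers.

1. professional liability coverage $2,875,000 < $2,950,000 → not met
2. qualified laboratory directors 4 ≥ 2 → met
3. open corrective-action items 0 ≤ 0 → met
4. cyber liability coverage $650,000 ≥ $575,000 → met
5. condition 'performs high-complexity testing' holds; personnel qualification records present → met
6. CLIA certificate present → met
7. biosafety cabinet certification 212 days ago vs limit 365 → met
8. certified medical technologists 12 ≥ 7 → met
9. quality-management plan absent → not met
Not met: 1, 9

1, 9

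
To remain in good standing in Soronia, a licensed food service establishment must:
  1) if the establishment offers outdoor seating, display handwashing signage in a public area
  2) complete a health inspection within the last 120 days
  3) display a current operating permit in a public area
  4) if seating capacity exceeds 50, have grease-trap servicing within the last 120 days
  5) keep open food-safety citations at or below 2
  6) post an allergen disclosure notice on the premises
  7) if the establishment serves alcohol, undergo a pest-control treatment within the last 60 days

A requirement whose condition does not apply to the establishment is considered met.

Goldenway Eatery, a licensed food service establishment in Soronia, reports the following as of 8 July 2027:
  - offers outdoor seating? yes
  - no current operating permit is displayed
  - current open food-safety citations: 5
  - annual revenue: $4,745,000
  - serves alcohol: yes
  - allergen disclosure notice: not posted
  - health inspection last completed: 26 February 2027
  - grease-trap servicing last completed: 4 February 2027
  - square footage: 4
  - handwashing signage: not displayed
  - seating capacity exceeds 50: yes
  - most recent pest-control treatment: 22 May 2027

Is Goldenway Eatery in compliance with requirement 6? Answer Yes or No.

6. allergen disclosure notice absent → not met

No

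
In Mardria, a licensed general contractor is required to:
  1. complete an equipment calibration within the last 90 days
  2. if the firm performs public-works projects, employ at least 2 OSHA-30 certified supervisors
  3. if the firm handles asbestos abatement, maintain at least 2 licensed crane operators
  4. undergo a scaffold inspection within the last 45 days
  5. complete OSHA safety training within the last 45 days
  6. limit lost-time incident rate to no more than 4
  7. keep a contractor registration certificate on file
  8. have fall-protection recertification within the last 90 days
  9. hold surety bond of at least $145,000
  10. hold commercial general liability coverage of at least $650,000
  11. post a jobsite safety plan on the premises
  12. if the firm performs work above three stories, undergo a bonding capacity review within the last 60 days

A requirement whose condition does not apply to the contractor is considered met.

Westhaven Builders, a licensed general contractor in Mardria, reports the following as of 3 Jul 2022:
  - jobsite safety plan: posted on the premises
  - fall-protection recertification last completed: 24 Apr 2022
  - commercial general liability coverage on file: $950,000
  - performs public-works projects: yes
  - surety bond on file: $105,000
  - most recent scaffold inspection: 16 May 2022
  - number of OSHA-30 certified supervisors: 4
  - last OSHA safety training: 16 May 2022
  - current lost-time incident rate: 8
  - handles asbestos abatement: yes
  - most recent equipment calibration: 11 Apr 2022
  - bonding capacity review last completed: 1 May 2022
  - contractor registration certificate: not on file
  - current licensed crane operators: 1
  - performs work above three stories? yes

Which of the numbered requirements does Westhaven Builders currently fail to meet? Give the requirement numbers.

3, 4, 5, 6, 7, 9, 12

1. equipment calibration 83 days ago vs limit 90 → met
2. condition 'performs public-works projects' holds; OSHA-30 certified supervisors 4 ≥ 2 → met
3. condition 'handles asbestos abatement' holds; licensed crane operators 1 < 2 → not met
4. scaffold inspection 48 days ago vs limit 45 → not met
5. OSHA safety training 48 days ago vs limit 45 → not met
6. lost-time incident rate 8 > 4 → not met
7. contractor registration certificate absent → not met
8. fall-protection recertification 70 days ago vs limit 90 → met
9. surety bond $105,000 < $145,000 → not met
10. commercial general liability coverage $950,000 ≥ $650,000 → met
11. jobsite safety plan present → met
12. condition 'performs work above three stories' holds; bonding capacity review 63 days ago vs limit 60 → not met
Not met: 3, 4, 5, 6, 7, 9, 12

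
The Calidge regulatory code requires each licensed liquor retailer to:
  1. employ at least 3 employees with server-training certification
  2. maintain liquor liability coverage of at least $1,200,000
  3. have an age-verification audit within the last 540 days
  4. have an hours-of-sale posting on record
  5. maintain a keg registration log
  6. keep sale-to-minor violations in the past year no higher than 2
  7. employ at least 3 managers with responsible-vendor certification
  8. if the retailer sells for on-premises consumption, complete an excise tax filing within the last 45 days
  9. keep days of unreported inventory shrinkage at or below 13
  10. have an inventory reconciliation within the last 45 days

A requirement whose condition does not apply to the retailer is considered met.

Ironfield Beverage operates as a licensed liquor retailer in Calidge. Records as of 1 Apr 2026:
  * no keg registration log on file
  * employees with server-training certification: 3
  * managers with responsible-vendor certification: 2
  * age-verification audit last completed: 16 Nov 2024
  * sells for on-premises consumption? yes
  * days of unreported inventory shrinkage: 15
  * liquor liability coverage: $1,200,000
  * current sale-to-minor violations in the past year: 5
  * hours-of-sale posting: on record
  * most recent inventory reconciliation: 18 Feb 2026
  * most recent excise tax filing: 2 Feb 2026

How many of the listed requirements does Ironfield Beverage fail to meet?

1. employees with server-training certification 3 ≥ 3 → met
2. liquor liability coverage $1,200,000 ≥ $1,200,000 → met
3. age-verification audit 501 days ago vs limit 540 → met
4. hours-of-sale posting present → met
5. keg registration log absent → not met
6. sale-to-minor violations in the past year 5 > 2 → not met
7. managers with responsible-vendor certification 2 < 3 → not met
8. condition 'sells for on-premises consumption' holds; excise tax filing 58 days ago vs limit 45 → not met
9. days of unreported inventory shrinkage 15 > 13 → not met
10. inventory reconciliation 42 days ago vs limit 45 → met
Not met: 5 of 10

5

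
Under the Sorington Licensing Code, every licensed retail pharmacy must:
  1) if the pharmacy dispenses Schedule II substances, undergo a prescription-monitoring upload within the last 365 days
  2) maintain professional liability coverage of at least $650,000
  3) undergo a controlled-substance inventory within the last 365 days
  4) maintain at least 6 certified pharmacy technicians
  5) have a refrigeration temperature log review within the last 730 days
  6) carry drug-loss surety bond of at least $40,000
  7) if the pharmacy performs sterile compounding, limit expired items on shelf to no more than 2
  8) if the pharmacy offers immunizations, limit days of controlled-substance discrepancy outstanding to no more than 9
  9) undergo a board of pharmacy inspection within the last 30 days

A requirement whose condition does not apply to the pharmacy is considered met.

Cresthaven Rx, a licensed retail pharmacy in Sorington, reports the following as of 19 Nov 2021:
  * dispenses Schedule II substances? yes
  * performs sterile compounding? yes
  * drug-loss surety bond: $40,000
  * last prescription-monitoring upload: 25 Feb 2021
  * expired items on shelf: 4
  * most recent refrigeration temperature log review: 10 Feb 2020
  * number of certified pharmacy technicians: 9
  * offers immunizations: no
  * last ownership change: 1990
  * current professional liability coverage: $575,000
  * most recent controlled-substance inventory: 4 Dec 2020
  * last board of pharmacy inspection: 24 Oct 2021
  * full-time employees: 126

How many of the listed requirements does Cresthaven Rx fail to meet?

1. condition 'dispenses Schedule II substances' holds; prescription-monitoring upload 267 days ago vs limit 365 → met
2. professional liability coverage $575,000 < $650,000 → not met
3. controlled-substance inventory 350 days ago vs limit 365 → met
4. certified pharmacy technicians 9 ≥ 6 → met
5. refrigeration temperature log review 648 days ago vs limit 730 → met
6. drug-loss surety bond $40,000 ≥ $40,000 → met
7. condition 'performs sterile compounding' holds; expired items on shelf 4 > 2 → not met
8. condition 'offers immunizations' does not hold → requirement n/a → met
9. board of pharmacy inspection 26 days ago vs limit 30 → met
Not met: 2 of 9

2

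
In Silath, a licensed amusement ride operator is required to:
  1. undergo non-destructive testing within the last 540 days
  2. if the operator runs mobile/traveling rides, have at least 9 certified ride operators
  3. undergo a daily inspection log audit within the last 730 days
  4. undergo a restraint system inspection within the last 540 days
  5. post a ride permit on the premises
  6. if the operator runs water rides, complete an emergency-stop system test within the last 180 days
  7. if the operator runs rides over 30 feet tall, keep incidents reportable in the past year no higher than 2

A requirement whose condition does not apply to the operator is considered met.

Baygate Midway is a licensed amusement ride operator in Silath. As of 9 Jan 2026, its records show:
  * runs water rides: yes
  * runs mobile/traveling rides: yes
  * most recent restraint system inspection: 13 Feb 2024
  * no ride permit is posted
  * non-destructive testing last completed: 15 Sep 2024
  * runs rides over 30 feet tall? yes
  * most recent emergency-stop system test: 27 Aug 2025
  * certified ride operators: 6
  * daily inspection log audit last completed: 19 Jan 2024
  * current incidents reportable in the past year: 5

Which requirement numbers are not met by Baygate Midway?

1. non-destructive testing 481 days ago vs limit 540 → met
2. condition 'runs mobile/traveling rides' holds; certified ride operators 6 < 9 → not met
3. daily inspection log audit 721 days ago vs limit 730 → met
4. restraint system inspection 696 days ago vs limit 540 → not met
5. ride permit absent → not met
6. condition 'runs water rides' holds; emergency-stop system test 135 days ago vs limit 180 → met
7. condition 'runs rides over 30 feet tall' holds; incidents reportable in the past year 5 > 2 → not met
Not met: 2, 4, 5, 7

2, 4, 5, 7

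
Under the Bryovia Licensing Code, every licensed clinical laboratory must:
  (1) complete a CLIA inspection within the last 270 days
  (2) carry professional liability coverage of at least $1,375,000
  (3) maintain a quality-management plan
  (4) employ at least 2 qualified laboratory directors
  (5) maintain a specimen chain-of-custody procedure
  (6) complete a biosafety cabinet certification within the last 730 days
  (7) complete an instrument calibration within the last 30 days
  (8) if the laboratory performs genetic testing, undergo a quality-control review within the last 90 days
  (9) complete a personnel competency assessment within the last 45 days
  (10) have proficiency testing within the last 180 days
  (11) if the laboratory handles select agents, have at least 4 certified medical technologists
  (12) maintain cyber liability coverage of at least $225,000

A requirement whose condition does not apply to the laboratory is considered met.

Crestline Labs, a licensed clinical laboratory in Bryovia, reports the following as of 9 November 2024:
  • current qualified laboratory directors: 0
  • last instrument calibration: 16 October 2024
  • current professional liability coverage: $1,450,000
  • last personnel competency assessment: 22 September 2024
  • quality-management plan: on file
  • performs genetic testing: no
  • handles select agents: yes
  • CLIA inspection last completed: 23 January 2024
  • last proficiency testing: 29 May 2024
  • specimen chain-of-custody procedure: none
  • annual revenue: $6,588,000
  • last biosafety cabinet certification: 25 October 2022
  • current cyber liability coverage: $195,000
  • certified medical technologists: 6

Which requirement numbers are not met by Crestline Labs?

1, 4, 5, 6, 9, 12

1. CLIA inspection 291 days ago vs limit 270 → not met
2. professional liability coverage $1,450,000 ≥ $1,375,000 → met
3. quality-management plan present → met
4. qualified laboratory directors 0 < 2 → not met
5. specimen chain-of-custody procedure absent → not met
6. biosafety cabinet certification 746 days ago vs limit 730 → not met
7. instrument calibration 24 days ago vs limit 30 → met
8. condition 'performs genetic testing' does not hold → requirement n/a → met
9. personnel competency assessment 48 days ago vs limit 45 → not met
10. proficiency testing 164 days ago vs limit 180 → met
11. condition 'handles select agents' holds; certified medical technologists 6 ≥ 4 → met
12. cyber liability coverage $195,000 < $225,000 → not met
Not met: 1, 4, 5, 6, 9, 12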